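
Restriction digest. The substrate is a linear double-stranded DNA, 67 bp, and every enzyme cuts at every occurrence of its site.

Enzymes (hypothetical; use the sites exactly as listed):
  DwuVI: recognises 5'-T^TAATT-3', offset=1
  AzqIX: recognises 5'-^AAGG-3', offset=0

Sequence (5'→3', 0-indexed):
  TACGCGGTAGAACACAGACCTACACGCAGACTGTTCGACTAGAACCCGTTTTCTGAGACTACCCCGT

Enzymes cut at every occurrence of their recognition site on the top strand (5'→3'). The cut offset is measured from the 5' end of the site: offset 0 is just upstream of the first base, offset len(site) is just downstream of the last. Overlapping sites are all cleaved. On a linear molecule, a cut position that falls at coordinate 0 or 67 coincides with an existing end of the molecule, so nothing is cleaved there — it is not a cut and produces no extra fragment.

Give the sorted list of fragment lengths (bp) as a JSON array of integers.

[67]

Site scan:
  DwuVI (TTAATT, off=1): no sites
  AzqIX (AAGG, off=0): no sites

All cut coordinates (distinct, sorted): ∅

Fragment lengths:
  no cuts → one linear fragment of 67 bp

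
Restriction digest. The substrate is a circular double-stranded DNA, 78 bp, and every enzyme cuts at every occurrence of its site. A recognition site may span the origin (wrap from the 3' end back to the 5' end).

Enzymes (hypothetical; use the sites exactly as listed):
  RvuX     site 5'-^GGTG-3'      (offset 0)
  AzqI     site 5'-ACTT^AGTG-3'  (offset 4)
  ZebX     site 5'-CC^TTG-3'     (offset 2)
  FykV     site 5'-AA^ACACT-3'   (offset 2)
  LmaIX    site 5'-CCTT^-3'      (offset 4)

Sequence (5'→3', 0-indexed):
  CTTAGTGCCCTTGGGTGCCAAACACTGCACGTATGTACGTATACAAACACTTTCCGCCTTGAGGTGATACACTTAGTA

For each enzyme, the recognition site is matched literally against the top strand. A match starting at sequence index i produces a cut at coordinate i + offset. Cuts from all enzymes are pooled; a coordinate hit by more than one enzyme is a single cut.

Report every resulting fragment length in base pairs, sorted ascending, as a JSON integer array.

[1,2,2,2,7,8,12,19,25]

Per-enzyme occurrences:
  RvuX (GGTG, off=0): starts [13, 62] → cuts [13, 62]
  AzqI (ACTTAGTG, off=4): starts [77] → cuts [3]
  ZebX (CCTTG, off=2): starts [8, 56] → cuts [10, 58]
  FykV (AAACACT, off=2): starts [19, 44] → cuts [21, 46]
  LmaIX (CCTT, off=4): starts [8, 56] → cuts [12, 60]

Pooled cuts: [3, 10, 12, 13, 21, 46, 58, 60, 62]

Fragments:
  3→10: 7 bp
  10→12: 2 bp
  12→13: 1 bp
  13→21: 8 bp
  21→46: 25 bp
  46→58: 12 bp
  58→60: 2 bp
  60→62: 2 bp
  62→3 (wrap): 78-62+3 = 19 bp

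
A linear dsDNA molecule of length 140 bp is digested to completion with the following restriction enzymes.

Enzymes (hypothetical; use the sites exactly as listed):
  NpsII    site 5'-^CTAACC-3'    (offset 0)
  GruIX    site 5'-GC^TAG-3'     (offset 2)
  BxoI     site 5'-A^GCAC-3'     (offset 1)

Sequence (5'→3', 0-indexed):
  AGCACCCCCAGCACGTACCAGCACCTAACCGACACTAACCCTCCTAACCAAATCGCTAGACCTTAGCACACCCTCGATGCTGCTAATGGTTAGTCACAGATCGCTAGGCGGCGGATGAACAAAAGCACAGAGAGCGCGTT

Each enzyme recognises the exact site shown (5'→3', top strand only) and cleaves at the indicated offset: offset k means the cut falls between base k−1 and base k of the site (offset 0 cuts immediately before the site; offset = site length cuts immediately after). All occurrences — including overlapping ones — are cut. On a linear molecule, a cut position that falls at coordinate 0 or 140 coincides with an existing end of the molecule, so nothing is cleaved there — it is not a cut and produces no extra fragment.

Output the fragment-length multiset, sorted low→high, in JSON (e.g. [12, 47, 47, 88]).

Scan for sites:
  NpsII CTAACC/0: at [24, 34, 43] ⇒ [24, 34, 43]
  GruIX GCTAG/2: at [54, 102] ⇒ [56, 104]
  BxoI AGCAC/1: at [0, 9, 19, 64, 123] ⇒ [1, 10, 20, 65, 124]

Pooled cuts: [1, 10, 20, 24, 34, 43, 56, 65, 104, 124]

Fragments:
  [0,1): 1 bp
  [1,10): 9 bp
  [10,20): 10 bp
  [20,24): 4 bp
  [24,34): 10 bp
  [34,43): 9 bp
  [43,56): 13 bp
  [56,65): 9 bp
  [65,104): 39 bp
  [104,124): 20 bp
  [124,140): 16 bp

[1,4,9,9,9,10,10,13,16,20,39]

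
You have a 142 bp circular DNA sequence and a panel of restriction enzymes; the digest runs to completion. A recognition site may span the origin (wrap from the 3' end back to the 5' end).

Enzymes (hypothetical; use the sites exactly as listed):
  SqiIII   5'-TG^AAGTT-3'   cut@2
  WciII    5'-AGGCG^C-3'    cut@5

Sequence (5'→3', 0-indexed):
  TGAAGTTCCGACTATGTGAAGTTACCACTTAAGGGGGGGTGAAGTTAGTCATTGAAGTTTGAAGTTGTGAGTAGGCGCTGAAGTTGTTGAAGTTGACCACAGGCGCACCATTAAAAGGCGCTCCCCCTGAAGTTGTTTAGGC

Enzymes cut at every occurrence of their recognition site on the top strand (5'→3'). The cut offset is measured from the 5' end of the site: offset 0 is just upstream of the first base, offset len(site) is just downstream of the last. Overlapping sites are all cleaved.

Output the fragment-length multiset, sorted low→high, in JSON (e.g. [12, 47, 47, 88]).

[3,7,9,9,13,15,15,16,16,16,23]

Per-enzyme occurrences:
  SqiIII TGAAGTT/2: at [0, 16, 39, 52, 59, 78, 87, 127] ⇒ [2, 18, 41, 54, 61, 80, 89, 129]
  WciII AGGCGC/5: at [72, 100, 115] ⇒ [77, 105, 120]

All cut coordinates (distinct, sorted): [2, 18, 41, 54, 61, 77, 80, 89, 105, 120, 129]

Fragment lengths:
  2→18: 16 bp
  18→41: 23 bp
  41→54: 13 bp
  54→61: 7 bp
  61→77: 16 bp
  77→80: 3 bp
  80→89: 9 bp
  89→105: 16 bp
  105→120: 15 bp
  120→129: 9 bp
  129→2 (wrap): 142-129+2 = 15 bp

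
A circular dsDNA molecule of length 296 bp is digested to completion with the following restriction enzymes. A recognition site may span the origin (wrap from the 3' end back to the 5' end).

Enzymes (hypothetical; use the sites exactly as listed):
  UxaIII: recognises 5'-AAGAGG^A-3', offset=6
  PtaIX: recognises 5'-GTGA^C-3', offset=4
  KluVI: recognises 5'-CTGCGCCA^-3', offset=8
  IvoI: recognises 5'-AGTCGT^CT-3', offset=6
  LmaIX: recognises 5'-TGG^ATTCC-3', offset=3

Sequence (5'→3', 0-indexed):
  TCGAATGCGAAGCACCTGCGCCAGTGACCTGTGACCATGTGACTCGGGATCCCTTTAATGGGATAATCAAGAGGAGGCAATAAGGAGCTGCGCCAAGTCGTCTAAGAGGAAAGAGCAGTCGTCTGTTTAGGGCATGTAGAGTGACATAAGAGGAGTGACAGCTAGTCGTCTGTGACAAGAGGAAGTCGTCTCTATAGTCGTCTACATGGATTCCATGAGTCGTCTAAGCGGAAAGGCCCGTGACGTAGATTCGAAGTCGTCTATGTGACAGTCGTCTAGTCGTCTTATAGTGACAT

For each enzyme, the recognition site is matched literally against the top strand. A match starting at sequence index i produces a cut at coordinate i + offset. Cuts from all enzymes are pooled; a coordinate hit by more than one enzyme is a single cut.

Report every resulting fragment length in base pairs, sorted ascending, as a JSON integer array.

[4,5,6,6,7,7,7,7,8,8,8,8,8,9,10,11,12,13,14,17,20,21,22,26,32]

Site scan:
  UxaIII (AAGAGGA, off=6): starts [68, 103, 147, 176] → cuts [74, 109, 153, 182]
  PtaIX (GTGAC, off=4): starts [23, 30, 38, 140, 154, 171, 239, 264, 289] → cuts [27, 34, 42, 144, 158, 175, 243, 268, 293]
  KluVI (CTGCGCCA, off=8): starts [15, 87] → cuts [23, 95]
  IvoI (AGTCGTCT, off=6): starts [95, 116, 163, 183, 195, 217, 254, 269, 277] → cuts [101, 122, 169, 189, 201, 223, 260, 275, 283]
  LmaIX (TGGATTCC, off=3): starts [206] → cuts [209]

Pooled cuts: [23, 27, 34, 42, 74, 95, 101, 109, 122, 144, 153, 158, 169, 175, 182, 189, 201, 209, 223, 243, 260, 268, 275, 283, 293]

Fragment lengths:
  23→27: 4 bp
  27→34: 7 bp
  34→42: 8 bp
  42→74: 32 bp
  74→95: 21 bp
  95→101: 6 bp
  101→109: 8 bp
  109→122: 13 bp
  122→144: 22 bp
  144→153: 9 bp
  153→158: 5 bp
  158→169: 11 bp
  169→175: 6 bp
  175→182: 7 bp
  182→189: 7 bp
  189→201: 12 bp
  201→209: 8 bp
  209→223: 14 bp
  223→243: 20 bp
  243→260: 17 bp
  260→268: 8 bp
  268→275: 7 bp
  275→283: 8 bp
  283→293: 10 bp
  293→23 (wrap): 296-293+23 = 26 bp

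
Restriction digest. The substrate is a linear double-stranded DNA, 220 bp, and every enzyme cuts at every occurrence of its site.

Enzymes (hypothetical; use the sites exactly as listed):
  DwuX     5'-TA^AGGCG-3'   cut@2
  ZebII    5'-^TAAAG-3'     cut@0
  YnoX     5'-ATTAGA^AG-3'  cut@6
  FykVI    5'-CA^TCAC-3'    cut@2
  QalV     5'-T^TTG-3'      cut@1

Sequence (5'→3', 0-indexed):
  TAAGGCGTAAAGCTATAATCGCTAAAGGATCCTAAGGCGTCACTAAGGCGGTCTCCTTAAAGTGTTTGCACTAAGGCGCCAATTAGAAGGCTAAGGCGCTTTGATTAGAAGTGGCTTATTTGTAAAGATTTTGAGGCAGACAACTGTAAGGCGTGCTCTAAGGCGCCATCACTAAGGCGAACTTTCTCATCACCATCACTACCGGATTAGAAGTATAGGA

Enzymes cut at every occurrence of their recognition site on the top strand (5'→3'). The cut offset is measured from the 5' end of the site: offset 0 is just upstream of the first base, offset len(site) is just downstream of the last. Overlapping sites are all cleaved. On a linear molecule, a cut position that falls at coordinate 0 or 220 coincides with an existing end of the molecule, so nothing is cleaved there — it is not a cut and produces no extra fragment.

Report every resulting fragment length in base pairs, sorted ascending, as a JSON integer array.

Site scan:
  DwuX (TAAGGCG, off=2): starts [0, 32, 43, 71, 91, 146, 158, 172] → cuts [2, 34, 45, 73, 93, 148, 160, 174]
  ZebII (TAAAG, off=0): starts [7, 22, 57, 122] → cuts [7, 22, 57, 122]
  YnoX (ATTAGAAG, off=6): starts [81, 103, 205] → cuts [87, 109, 211]
  FykVI (CATCAC, off=2): starts [166, 187, 193] → cuts [168, 189, 195]
  QalV (TTTG, off=1): starts [64, 99, 118, 129] → cuts [65, 100, 119, 130]

Pooled cuts: [2, 7, 22, 34, 45, 57, 65, 73, 87, 93, 100, 109, 119, 122, 130, 148, 160, 168, 174, 189, 195, 211]

Fragments:
  [0,2): 2 bp
  [2,7): 5 bp
  [7,22): 15 bp
  [22,34): 12 bp
  [34,45): 11 bp
  [45,57): 12 bp
  [57,65): 8 bp
  [65,73): 8 bp
  [73,87): 14 bp
  [87,93): 6 bp
  [93,100): 7 bp
  [100,109): 9 bp
  [109,119): 10 bp
  [119,122): 3 bp
  [122,130): 8 bp
  [130,148): 18 bp
  [148,160): 12 bp
  [160,168): 8 bp
  [168,174): 6 bp
  [174,189): 15 bp
  [189,195): 6 bp
  [195,211): 16 bp
  [211,220): 9 bp

[2,3,5,6,6,6,7,8,8,8,8,9,9,10,11,12,12,12,14,15,15,16,18]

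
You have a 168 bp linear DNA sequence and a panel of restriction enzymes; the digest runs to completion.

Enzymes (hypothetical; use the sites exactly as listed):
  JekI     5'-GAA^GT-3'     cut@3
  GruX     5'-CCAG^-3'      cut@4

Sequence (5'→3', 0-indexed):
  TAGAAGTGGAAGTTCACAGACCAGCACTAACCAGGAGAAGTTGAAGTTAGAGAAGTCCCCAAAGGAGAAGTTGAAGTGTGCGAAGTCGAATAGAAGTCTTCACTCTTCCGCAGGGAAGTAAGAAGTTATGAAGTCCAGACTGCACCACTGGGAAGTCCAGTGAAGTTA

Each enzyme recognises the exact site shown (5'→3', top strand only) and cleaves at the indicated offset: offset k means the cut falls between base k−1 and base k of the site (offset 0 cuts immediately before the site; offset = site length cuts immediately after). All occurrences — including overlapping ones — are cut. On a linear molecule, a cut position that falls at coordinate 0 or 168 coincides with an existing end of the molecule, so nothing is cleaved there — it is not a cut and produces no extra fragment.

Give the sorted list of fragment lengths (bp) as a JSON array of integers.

[4,4,5,5,6,6,6,6,6,7,8,9,9,10,11,13,15,16,22]

Site scan:
  JekI GAAGT/3: at [2, 8, 36, 42, 51, 66, 72, 81, 92, 114, 121, 129, 151, 161] ⇒ [5, 11, 39, 45, 54, 69, 75, 84, 95, 117, 124, 132, 154, 164]
  GruX CCAG/4: at [20, 30, 134, 156] ⇒ [24, 34, 138, 160]

Pooled cuts: [5, 11, 24, 34, 39, 45, 54, 69, 75, 84, 95, 117, 124, 132, 138, 154, 160, 164]

Fragments:
  [0,5): 5 bp
  [5,11): 6 bp
  [11,24): 13 bp
  [24,34): 10 bp
  [34,39): 5 bp
  [39,45): 6 bp
  [45,54): 9 bp
  [54,69): 15 bp
  [69,75): 6 bp
  [75,84): 9 bp
  [84,95): 11 bp
  [95,117): 22 bp
  [117,124): 7 bp
  [124,132): 8 bp
  [132,138): 6 bp
  [138,154): 16 bp
  [154,160): 6 bp
  [160,164): 4 bp
  [164,168): 4 bp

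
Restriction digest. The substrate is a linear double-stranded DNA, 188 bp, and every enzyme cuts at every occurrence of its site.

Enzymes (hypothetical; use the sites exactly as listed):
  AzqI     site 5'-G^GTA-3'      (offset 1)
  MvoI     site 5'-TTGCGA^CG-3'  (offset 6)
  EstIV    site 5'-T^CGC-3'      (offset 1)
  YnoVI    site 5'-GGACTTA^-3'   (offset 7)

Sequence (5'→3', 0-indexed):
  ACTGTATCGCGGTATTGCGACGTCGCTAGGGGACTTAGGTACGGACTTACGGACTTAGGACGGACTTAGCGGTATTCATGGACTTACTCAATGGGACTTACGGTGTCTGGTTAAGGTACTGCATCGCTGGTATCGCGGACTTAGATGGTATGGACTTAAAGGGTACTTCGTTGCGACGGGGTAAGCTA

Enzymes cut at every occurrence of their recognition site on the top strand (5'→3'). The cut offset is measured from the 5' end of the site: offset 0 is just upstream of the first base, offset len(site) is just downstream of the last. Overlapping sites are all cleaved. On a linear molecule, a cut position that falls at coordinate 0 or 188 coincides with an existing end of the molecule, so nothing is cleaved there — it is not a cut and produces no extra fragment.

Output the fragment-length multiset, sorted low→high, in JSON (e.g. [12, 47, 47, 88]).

Site scan:
  AzqI (GGTA, off=1): starts [10, 37, 70, 114, 128, 146, 161, 179] → cuts [11, 38, 71, 115, 129, 147, 162, 180]
  MvoI (TTGCGACG, off=6): starts [14, 170] → cuts [20, 176]
  EstIV (TCGC, off=1): starts [6, 22, 123, 132] → cuts [7, 23, 124, 133]
  YnoVI (GGACTTA, off=7): starts [30, 42, 50, 61, 79, 93, 136, 151] → cuts [37, 49, 57, 68, 86, 100, 143, 158]

All cut coordinates (distinct, sorted): [7, 11, 20, 23, 37, 38, 49, 57, 68, 71, 86, 100, 115, 124, 129, 133, 143, 147, 158, 162, 176, 180]

Fragments:
  [0,7): 7 bp
  [7,11): 4 bp
  [11,20): 9 bp
  [20,23): 3 bp
  [23,37): 14 bp
  [37,38): 1 bp
  [38,49): 11 bp
  [49,57): 8 bp
  [57,68): 11 bp
  [68,71): 3 bp
  [71,86): 15 bp
  [86,100): 14 bp
  [100,115): 15 bp
  [115,124): 9 bp
  [124,129): 5 bp
  [129,133): 4 bp
  [133,143): 10 bp
  [143,147): 4 bp
  [147,158): 11 bp
  [158,162): 4 bp
  [162,176): 14 bp
  [176,180): 4 bp
  [180,188): 8 bp

[1,3,3,4,4,4,4,4,5,7,8,8,9,9,10,11,11,11,14,14,14,15,15]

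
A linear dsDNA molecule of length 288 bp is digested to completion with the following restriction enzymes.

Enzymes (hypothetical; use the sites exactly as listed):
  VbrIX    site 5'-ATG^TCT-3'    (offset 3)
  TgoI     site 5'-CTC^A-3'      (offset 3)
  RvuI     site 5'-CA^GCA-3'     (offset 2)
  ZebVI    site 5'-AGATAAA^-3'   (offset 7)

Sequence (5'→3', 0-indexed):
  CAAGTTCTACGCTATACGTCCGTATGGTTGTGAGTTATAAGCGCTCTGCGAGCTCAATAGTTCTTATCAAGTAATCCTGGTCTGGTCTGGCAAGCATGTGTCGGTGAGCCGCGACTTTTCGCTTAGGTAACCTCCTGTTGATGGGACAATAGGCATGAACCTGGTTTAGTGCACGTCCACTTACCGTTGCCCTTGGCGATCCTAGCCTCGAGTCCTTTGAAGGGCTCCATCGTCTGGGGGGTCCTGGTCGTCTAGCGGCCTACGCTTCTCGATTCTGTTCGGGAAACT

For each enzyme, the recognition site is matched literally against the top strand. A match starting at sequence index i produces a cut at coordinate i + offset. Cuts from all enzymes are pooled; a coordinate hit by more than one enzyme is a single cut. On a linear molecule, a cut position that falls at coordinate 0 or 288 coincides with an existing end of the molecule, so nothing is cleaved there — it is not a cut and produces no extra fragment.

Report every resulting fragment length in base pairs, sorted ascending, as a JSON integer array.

[55,233]

Site scan:
  VbrIX (ATGTCT, off=3): no sites
  TgoI (CTCA, off=3): starts [52] → cuts [55]
  RvuI (CAGCA, off=2): no sites
  ZebVI (AGATAAA, off=7): no sites

Pooled cuts: [55]

Fragment lengths:
  [0,55): 55 bp
  [55,288): 233 bp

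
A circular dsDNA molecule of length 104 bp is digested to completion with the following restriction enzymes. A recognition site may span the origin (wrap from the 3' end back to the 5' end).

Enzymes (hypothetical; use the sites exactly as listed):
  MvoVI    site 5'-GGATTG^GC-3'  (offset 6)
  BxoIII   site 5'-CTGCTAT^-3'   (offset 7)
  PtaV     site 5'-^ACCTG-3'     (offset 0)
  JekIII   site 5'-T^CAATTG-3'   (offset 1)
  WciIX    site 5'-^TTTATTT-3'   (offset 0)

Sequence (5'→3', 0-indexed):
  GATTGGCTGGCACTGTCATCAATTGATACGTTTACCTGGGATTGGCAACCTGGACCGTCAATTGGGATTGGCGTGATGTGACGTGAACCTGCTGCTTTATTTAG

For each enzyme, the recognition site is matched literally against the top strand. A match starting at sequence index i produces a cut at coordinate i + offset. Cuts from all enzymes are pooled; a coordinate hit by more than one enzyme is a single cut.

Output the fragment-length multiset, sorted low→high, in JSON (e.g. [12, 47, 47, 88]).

Scan for sites:
  MvoVI (GGATTGGC, off=6): starts [38, 64, 103] → cuts [5, 44, 70]
  BxoIII (CTGCTAT, off=7): no sites
  PtaV (ACCTG, off=0): starts [33, 47, 86] → cuts [33, 47, 86]
  JekIII (TCAATTG, off=1): starts [18, 57] → cuts [19, 58]
  WciIX (TTTATTT, off=0): starts [95] → cuts [95]

All cut coordinates (distinct, sorted): [5, 19, 33, 44, 47, 58, 70, 86, 95]

Fragments:
  5→19: 14 bp
  19→33: 14 bp
  33→44: 11 bp
  44→47: 3 bp
  47→58: 11 bp
  58→70: 12 bp
  70→86: 16 bp
  86→95: 9 bp
  95→5 (wrap): 104-95+5 = 14 bp

[3,9,11,11,12,14,14,14,16]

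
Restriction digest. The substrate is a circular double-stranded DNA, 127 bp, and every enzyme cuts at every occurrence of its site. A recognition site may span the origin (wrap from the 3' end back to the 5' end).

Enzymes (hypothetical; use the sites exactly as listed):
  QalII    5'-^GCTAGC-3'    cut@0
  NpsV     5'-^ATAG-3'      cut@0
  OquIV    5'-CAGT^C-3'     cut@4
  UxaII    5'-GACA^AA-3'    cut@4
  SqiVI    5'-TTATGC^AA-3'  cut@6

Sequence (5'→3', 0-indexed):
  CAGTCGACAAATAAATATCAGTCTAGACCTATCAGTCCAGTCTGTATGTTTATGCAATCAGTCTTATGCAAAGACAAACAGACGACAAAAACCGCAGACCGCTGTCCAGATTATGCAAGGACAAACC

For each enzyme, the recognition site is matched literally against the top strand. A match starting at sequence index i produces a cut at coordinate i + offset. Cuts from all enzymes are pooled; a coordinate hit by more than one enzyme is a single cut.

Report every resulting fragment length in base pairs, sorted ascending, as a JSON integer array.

[5,5,7,7,7,7,8,11,13,14,14,29]

Per-enzyme occurrences:
  QalII (GCTAGC, off=0): no sites
  NpsV (ATAG, off=0): no sites
  OquIV CAGTC/4: at [0, 18, 32, 37, 58] ⇒ [4, 22, 36, 41, 62]
  UxaII GACAAA/4: at [5, 72, 83, 119] ⇒ [9, 76, 87, 123]
  SqiVI TTATGCAA/6: at [49, 63, 110] ⇒ [55, 69, 116]

All cut coordinates (distinct, sorted): [4, 9, 22, 36, 41, 55, 62, 69, 76, 87, 116, 123]

Fragments:
  4→9: 5 bp
  9→22: 13 bp
  22→36: 14 bp
  36→41: 5 bp
  41→55: 14 bp
  55→62: 7 bp
  62→69: 7 bp
  69→76: 7 bp
  76→87: 11 bp
  87→116: 29 bp
  116→123: 7 bp
  123→4 (wrap): 127-123+4 = 8 bp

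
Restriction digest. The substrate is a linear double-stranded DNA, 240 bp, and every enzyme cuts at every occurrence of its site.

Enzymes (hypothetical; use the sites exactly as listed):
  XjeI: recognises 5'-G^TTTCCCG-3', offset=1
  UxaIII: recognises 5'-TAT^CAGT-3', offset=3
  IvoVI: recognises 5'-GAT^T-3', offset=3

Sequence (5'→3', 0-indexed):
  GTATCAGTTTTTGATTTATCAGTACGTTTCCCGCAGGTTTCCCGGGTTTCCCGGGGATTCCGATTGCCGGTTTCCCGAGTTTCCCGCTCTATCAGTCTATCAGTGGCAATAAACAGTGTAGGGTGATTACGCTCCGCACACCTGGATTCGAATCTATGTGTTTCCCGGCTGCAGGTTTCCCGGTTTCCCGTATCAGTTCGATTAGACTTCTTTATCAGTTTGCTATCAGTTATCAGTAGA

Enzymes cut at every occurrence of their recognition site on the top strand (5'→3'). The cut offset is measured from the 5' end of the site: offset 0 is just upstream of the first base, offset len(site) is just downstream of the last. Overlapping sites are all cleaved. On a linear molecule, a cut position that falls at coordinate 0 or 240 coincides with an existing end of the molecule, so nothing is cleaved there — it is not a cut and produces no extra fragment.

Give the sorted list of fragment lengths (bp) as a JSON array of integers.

[4,4,6,6,7,7,7,8,8,9,9,9,10,11,11,11,12,13,13,13,15,20,27]

Scan for sites:
  XjeI GTTTCCCG/1: at [25, 36, 45, 69, 78, 159, 174, 182] ⇒ [26, 37, 46, 70, 79, 160, 175, 183]
  UxaIII TATCAGT/3: at [1, 16, 89, 97, 190, 212, 223, 230] ⇒ [4, 19, 92, 100, 193, 215, 226, 233]
  IvoVI GATT/3: at [12, 55, 61, 124, 144, 199] ⇒ [15, 58, 64, 127, 147, 202]

All cut coordinates (distinct, sorted): [4, 15, 19, 26, 37, 46, 58, 64, 70, 79, 92, 100, 127, 147, 160, 175, 183, 193, 202, 215, 226, 233]

Fragments:
  [0,4): 4 bp
  [4,15): 11 bp
  [15,19): 4 bp
  [19,26): 7 bp
  [26,37): 11 bp
  [37,46): 9 bp
  [46,58): 12 bp
  [58,64): 6 bp
  [64,70): 6 bp
  [70,79): 9 bp
  [79,92): 13 bp
  [92,100): 8 bp
  [100,127): 27 bp
  [127,147): 20 bp
  [147,160): 13 bp
  [160,175): 15 bp
  [175,183): 8 bp
  [183,193): 10 bp
  [193,202): 9 bp
  [202,215): 13 bp
  [215,226): 11 bp
  [226,233): 7 bp
  [233,240): 7 bp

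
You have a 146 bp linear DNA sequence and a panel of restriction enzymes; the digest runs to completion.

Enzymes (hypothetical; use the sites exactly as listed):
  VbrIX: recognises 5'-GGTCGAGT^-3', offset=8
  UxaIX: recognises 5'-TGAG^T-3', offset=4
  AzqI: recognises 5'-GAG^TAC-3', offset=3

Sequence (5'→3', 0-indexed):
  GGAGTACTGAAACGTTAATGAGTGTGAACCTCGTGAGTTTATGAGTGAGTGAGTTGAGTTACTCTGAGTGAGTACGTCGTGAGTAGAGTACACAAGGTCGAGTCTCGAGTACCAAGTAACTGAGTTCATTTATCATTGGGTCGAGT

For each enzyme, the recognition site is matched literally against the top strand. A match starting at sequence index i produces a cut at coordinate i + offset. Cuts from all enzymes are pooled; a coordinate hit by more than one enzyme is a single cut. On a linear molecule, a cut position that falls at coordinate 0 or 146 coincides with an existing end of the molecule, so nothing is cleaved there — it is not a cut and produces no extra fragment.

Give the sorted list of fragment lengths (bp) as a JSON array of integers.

[4,4,4,4,5,5,6,8,10,11,15,15,15,18,22]

Scan for sites:
  VbrIX GGTCGAGT/8: at [95, 138] ⇒ [103] (position 146 is a terminus of the linear molecule — no cut)
  UxaIX TGAGT/4: at [18, 33, 41, 45, 49, 54, 64, 68, 79, 120] ⇒ [22, 37, 45, 49, 53, 58, 68, 72, 83, 124]
  AzqI GAGTAC/3: at [1, 69, 85, 106] ⇒ [4, 72, 88, 109]

Pooled cuts: [4, 22, 37, 45, 49, 53, 58, 68, 72, 83, 88, 103, 109, 124]

Fragment lengths:
  [0,4): 4 bp
  [4,22): 18 bp
  [22,37): 15 bp
  [37,45): 8 bp
  [45,49): 4 bp
  [49,53): 4 bp
  [53,58): 5 bp
  [58,68): 10 bp
  [68,72): 4 bp
  [72,83): 11 bp
  [83,88): 5 bp
  [88,103): 15 bp
  [103,109): 6 bp
  [109,124): 15 bp
  [124,146): 22 bp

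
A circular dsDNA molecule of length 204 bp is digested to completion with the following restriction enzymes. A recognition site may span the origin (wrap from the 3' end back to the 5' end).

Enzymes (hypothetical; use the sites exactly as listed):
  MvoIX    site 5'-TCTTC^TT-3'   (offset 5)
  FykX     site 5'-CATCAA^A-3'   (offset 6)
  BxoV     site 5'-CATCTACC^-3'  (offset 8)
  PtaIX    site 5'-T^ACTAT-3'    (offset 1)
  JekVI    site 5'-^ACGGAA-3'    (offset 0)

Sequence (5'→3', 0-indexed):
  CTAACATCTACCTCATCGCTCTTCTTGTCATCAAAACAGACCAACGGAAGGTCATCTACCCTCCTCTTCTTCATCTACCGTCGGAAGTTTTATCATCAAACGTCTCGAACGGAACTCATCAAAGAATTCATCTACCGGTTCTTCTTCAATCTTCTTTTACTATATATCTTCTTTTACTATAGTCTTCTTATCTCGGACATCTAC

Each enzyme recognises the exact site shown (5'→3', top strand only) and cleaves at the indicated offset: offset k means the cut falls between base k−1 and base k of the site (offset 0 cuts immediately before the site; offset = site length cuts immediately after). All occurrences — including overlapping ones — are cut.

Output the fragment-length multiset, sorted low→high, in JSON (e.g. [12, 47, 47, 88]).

[4,4,8,9,9,9,10,10,10,11,12,12,13,14,14,17,18,20]

Scan for sites:
  MvoIX TCTTCTT/5: at [19, 64, 139, 149, 166, 182] ⇒ [24, 69, 144, 154, 171, 187]
  FykX CATCAAA/6: at [28, 93, 116] ⇒ [34, 99, 122]
  BxoV CATCTACC/8: at [4, 52, 71, 128, 197] ⇒ [1, 12, 60, 79, 136]
  PtaIX TACTAT/1: at [157, 174] ⇒ [158, 175]
  JekVI ACGGAA/0: at [43, 108] ⇒ [43, 108]

All cut coordinates (distinct, sorted): [1, 12, 24, 34, 43, 60, 69, 79, 99, 108, 122, 136, 144, 154, 158, 171, 175, 187]

Fragment lengths:
  1→12: 11 bp
  12→24: 12 bp
  24→34: 10 bp
  34→43: 9 bp
  43→60: 17 bp
  60→69: 9 bp
  69→79: 10 bp
  79→99: 20 bp
  99→108: 9 bp
  108→122: 14 bp
  122→136: 14 bp
  136→144: 8 bp
  144→154: 10 bp
  154→158: 4 bp
  158→171: 13 bp
  171→175: 4 bp
  175→187: 12 bp
  187→1 (wrap): 204-187+1 = 18 bp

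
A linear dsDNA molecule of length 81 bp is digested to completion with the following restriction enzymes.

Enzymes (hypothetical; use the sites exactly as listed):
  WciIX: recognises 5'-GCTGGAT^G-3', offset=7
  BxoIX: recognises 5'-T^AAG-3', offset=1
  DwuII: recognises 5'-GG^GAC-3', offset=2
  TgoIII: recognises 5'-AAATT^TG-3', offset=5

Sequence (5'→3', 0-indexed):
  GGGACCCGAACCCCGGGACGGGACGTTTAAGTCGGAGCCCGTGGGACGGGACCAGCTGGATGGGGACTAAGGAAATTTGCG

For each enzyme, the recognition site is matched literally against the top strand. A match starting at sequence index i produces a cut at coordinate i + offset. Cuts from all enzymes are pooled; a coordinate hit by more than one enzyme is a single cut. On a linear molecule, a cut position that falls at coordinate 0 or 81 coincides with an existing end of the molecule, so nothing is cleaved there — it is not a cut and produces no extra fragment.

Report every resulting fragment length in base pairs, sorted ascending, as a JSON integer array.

[2,3,4,4,5,5,7,9,12,14,16]

Scan for sites:
  WciIX GCTGGATG/7: at [54] ⇒ [61]
  BxoIX TAAG/1: at [27, 67] ⇒ [28, 68]
  DwuII GGGAC/2: at [0, 14, 19, 42, 47, 62] ⇒ [2, 16, 21, 44, 49, 64]
  TgoIII AAATTTG/5: at [72] ⇒ [77]

All cut coordinates (distinct, sorted): [2, 16, 21, 28, 44, 49, 61, 64, 68, 77]

Fragment lengths:
  [0,2): 2 bp
  [2,16): 14 bp
  [16,21): 5 bp
  [21,28): 7 bp
  [28,44): 16 bp
  [44,49): 5 bp
  [49,61): 12 bp
  [61,64): 3 bp
  [64,68): 4 bp
  [68,77): 9 bp
  [77,81): 4 bp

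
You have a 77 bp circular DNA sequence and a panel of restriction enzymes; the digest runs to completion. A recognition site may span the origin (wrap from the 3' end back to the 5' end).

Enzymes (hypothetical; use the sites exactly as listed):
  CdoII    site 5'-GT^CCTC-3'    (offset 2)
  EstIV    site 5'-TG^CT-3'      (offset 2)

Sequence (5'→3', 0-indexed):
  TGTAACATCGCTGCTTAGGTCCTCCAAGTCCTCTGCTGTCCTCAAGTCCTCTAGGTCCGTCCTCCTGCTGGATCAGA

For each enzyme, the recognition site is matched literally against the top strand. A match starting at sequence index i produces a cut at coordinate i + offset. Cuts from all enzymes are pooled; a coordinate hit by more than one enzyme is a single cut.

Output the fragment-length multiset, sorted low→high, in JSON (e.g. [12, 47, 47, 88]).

Site scan:
  CdoII GTCCTC/2: at [18, 27, 37, 45, 58] ⇒ [20, 29, 39, 47, 60]
  EstIV TGCT/2: at [11, 33, 65] ⇒ [13, 35, 67]

All cut coordinates (distinct, sorted): [13, 20, 29, 35, 39, 47, 60, 67]

Fragments:
  13→20: 7 bp
  20→29: 9 bp
  29→35: 6 bp
  35→39: 4 bp
  39→47: 8 bp
  47→60: 13 bp
  60→67: 7 bp
  67→13 (wrap): 77-67+13 = 23 bp

[4,6,7,7,8,9,13,23]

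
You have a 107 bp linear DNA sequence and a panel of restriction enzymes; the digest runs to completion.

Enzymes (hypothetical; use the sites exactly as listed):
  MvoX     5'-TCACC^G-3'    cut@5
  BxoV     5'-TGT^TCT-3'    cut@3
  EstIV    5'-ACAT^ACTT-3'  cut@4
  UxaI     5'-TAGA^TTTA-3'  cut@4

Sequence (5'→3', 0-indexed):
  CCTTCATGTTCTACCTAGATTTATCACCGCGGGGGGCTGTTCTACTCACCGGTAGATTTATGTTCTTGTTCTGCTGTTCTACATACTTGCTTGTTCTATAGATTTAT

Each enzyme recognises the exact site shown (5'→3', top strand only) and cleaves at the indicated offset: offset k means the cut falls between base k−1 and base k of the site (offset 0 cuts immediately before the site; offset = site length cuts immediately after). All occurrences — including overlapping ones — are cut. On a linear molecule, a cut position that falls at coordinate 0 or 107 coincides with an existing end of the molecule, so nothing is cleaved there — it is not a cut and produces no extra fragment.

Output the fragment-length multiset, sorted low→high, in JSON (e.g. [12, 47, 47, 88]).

[5,6,6,7,7,8,8,9,9,10,10,10,12]

Site scan:
  MvoX (TCACCG, off=5): starts [23, 45] → cuts [28, 50]
  BxoV (TGTTCT, off=3): starts [6, 37, 60, 66, 74, 91] → cuts [9, 40, 63, 69, 77, 94]
  EstIV (ACATACTT, off=4): starts [80] → cuts [84]
  UxaI (TAGATTTA, off=4): starts [15, 52, 98] → cuts [19, 56, 102]

Pooled cuts: [9, 19, 28, 40, 50, 56, 63, 69, 77, 84, 94, 102]

Fragments:
  [0,9): 9 bp
  [9,19): 10 bp
  [19,28): 9 bp
  [28,40): 12 bp
  [40,50): 10 bp
  [50,56): 6 bp
  [56,63): 7 bp
  [63,69): 6 bp
  [69,77): 8 bp
  [77,84): 7 bp
  [84,94): 10 bp
  [94,102): 8 bp
  [102,107): 5 bp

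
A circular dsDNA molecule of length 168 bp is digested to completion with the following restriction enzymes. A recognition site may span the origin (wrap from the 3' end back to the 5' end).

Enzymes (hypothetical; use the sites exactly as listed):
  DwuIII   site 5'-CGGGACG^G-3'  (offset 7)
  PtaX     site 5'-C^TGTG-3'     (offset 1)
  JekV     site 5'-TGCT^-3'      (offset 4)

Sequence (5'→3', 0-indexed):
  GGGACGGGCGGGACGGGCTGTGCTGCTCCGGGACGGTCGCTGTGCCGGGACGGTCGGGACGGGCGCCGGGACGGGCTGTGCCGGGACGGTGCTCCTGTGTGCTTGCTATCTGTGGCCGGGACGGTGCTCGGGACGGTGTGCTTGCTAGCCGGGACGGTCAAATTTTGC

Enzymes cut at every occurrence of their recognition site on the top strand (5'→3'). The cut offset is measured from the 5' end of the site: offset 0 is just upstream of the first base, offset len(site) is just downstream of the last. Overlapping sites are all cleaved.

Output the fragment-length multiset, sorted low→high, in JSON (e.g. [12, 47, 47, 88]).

Site scan:
  DwuIII (CGGGACGG, off=7): starts [8, 28, 45, 54, 66, 81, 116, 128, 149, 167] → cuts [6, 15, 35, 52, 61, 73, 88, 123, 135, 156]
  PtaX (CTGTG, off=1): starts [17, 39, 75, 94, 109] → cuts [18, 40, 76, 95, 110]
  JekV (TGCT, off=4): starts [20, 23, 89, 99, 103, 124, 138, 142] → cuts [24, 27, 93, 103, 107, 128, 142, 146]

All cut coordinates (distinct, sorted): [6, 15, 18, 24, 27, 35, 40, 52, 61, 73, 76, 88, 93, 95, 103, 107, 110, 123, 128, 135, 142, 146, 156]

Fragments:
  6→15: 9 bp
  15→18: 3 bp
  18→24: 6 bp
  24→27: 3 bp
  27→35: 8 bp
  35→40: 5 bp
  40→52: 12 bp
  52→61: 9 bp
  61→73: 12 bp
  73→76: 3 bp
  76→88: 12 bp
  88→93: 5 bp
  93→95: 2 bp
  95→103: 8 bp
  103→107: 4 bp
  107→110: 3 bp
  110→123: 13 bp
  123→128: 5 bp
  128→135: 7 bp
  135→142: 7 bp
  142→146: 4 bp
  146→156: 10 bp
  156→6 (wrap): 168-156+6 = 18 bp

[2,3,3,3,3,4,4,5,5,5,6,7,7,8,8,9,9,10,12,12,12,13,18]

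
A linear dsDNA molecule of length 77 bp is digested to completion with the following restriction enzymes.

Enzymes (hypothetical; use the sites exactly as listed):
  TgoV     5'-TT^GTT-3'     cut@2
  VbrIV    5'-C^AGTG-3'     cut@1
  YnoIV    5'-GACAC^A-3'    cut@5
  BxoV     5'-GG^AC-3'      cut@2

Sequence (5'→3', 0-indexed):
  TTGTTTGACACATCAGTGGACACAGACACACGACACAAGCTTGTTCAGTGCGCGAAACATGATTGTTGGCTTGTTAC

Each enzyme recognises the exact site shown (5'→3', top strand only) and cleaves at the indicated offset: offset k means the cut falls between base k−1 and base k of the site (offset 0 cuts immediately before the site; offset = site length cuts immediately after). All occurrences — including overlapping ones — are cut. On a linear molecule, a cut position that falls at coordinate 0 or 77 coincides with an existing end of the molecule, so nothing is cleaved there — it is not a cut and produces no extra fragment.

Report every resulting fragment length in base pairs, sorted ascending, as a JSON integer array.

[2,3,4,4,5,5,6,6,7,8,9,18]

Per-enzyme occurrences:
  TgoV (TTGTT, off=2): starts [0, 40, 62, 70] → cuts [2, 42, 64, 72]
  VbrIV (CAGTG, off=1): starts [13, 45] → cuts [14, 46]
  YnoIV (GACACA, off=5): starts [6, 18, 24, 31] → cuts [11, 23, 29, 36]
  BxoV (GGAC, off=2): starts [17] → cuts [19]

All cut coordinates (distinct, sorted): [2, 11, 14, 19, 23, 29, 36, 42, 46, 64, 72]

Fragment lengths:
  [0,2): 2 bp
  [2,11): 9 bp
  [11,14): 3 bp
  [14,19): 5 bp
  [19,23): 4 bp
  [23,29): 6 bp
  [29,36): 7 bp
  [36,42): 6 bp
  [42,46): 4 bp
  [46,64): 18 bp
  [64,72): 8 bp
  [72,77): 5 bp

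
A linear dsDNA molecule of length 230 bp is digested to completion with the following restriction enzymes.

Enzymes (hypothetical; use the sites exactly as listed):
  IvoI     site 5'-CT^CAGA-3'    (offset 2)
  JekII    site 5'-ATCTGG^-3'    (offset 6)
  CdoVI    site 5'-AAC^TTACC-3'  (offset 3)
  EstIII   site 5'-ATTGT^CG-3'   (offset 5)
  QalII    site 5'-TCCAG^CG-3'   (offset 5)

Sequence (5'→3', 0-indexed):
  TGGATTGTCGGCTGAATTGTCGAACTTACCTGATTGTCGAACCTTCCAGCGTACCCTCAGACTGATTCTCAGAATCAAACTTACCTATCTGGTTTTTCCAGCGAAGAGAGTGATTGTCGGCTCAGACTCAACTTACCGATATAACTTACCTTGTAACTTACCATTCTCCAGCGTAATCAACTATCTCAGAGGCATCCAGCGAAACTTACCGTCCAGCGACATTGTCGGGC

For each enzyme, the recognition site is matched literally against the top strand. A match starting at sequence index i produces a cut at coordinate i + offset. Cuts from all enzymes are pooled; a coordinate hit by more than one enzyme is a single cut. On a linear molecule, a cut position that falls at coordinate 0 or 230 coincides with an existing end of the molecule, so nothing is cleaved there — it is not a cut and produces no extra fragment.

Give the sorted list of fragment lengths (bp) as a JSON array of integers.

Site scan:
  IvoI (CTCAGA, off=2): starts [55, 67, 120, 184] → cuts [57, 69, 122, 186]
  JekII (ATCTGG, off=6): starts [86] → cuts [92]
  CdoVI (AACTTACC, off=3): starts [22, 77, 129, 142, 154, 202] → cuts [25, 80, 132, 145, 157, 205]
  EstIII (ATTGTCG, off=5): starts [3, 15, 32, 112, 220] → cuts [8, 20, 37, 117, 225]
  QalII (TCCAGCG, off=5): starts [44, 96, 166, 194, 211] → cuts [49, 101, 171, 199, 216]

Pooled cuts: [8, 20, 25, 37, 49, 57, 69, 80, 92, 101, 117, 122, 132, 145, 157, 171, 186, 199, 205, 216, 225]

Fragment lengths:
  [0,8): 8 bp
  [8,20): 12 bp
  [20,25): 5 bp
  [25,37): 12 bp
  [37,49): 12 bp
  [49,57): 8 bp
  [57,69): 12 bp
  [69,80): 11 bp
  [80,92): 12 bp
  [92,101): 9 bp
  [101,117): 16 bp
  [117,122): 5 bp
  [122,132): 10 bp
  [132,145): 13 bp
  [145,157): 12 bp
  [157,171): 14 bp
  [171,186): 15 bp
  [186,199): 13 bp
  [199,205): 6 bp
  [205,216): 11 bp
  [216,225): 9 bp
  [225,230): 5 bp

[5,5,5,6,8,8,9,9,10,11,11,12,12,12,12,12,12,13,13,14,15,16]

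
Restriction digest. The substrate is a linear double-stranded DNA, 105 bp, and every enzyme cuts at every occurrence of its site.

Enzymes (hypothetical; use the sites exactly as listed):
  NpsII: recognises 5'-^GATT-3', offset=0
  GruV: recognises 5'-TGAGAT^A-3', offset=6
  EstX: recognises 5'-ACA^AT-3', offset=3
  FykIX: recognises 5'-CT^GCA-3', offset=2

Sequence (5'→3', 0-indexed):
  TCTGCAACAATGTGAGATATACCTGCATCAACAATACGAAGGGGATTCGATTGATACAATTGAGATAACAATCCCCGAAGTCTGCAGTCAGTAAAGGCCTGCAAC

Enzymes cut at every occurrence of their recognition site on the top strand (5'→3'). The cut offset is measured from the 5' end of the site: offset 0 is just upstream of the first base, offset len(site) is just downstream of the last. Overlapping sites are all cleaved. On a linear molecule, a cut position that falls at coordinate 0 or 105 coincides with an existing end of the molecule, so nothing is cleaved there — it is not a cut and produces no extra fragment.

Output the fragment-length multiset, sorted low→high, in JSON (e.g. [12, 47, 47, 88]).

[3,4,5,5,6,6,8,9,9,10,10,13,17]

Scan for sites:
  NpsII (GATT, off=0): starts [43, 48] → cuts [43, 48]
  GruV (TGAGATA, off=6): starts [12, 60] → cuts [18, 66]
  EstX (ACAAT, off=3): starts [6, 30, 55, 67] → cuts [9, 33, 58, 70]
  FykIX (CTGCA, off=2): starts [1, 22, 81, 98] → cuts [3, 24, 83, 100]

All cut coordinates (distinct, sorted): [3, 9, 18, 24, 33, 43, 48, 58, 66, 70, 83, 100]

Fragments:
  [0,3): 3 bp
  [3,9): 6 bp
  [9,18): 9 bp
  [18,24): 6 bp
  [24,33): 9 bp
  [33,43): 10 bp
  [43,48): 5 bp
  [48,58): 10 bp
  [58,66): 8 bp
  [66,70): 4 bp
  [70,83): 13 bp
  [83,100): 17 bp
  [100,105): 5 bp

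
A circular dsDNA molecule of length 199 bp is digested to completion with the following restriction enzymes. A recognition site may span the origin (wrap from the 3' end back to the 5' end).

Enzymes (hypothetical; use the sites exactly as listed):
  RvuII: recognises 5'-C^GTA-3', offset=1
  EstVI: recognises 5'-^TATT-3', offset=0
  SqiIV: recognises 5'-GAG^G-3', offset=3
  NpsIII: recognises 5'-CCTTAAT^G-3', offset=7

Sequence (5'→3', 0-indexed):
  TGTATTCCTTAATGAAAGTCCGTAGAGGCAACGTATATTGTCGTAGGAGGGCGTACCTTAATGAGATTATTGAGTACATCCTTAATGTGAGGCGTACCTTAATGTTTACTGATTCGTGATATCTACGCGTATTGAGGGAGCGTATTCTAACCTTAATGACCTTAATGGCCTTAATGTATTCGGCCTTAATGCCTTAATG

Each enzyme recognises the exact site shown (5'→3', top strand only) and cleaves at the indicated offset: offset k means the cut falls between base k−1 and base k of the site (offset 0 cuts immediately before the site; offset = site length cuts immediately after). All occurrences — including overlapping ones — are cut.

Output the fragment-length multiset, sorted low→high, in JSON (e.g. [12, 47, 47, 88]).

[1,1,1,2,3,3,3,5,5,5,5,6,7,7,7,8,8,9,9,10,10,11,14,15,19,25]

Scan for sites:
  RvuII CGTA/1: at [20, 31, 41, 51, 92, 127, 140] ⇒ [21, 32, 42, 52, 93, 128, 141]
  EstVI TATT/0: at [2, 35, 67, 129, 142, 176] ⇒ [2, 35, 67, 129, 142, 176]
  SqiIV GAGG/3: at [24, 46, 88, 133] ⇒ [27, 49, 91, 136]
  NpsIII CCTTAATG/7: at [6, 55, 79, 96, 150, 159, 168, 183, 191] ⇒ [13, 62, 86, 103, 157, 166, 175, 190, 198]

Pooled cuts: [2, 13, 21, 27, 32, 35, 42, 49, 52, 62, 67, 86, 91, 93, 103, 128, 129, 136, 141, 142, 157, 166, 175, 176, 190, 198]

Fragments:
  2→13: 11 bp
  13→21: 8 bp
  21→27: 6 bp
  27→32: 5 bp
  32→35: 3 bp
  35→42: 7 bp
  42→49: 7 bp
  49→52: 3 bp
  52→62: 10 bp
  62→67: 5 bp
  67→86: 19 bp
  86→91: 5 bp
  91→93: 2 bp
  93→103: 10 bp
  103→128: 25 bp
  128→129: 1 bp
  129→136: 7 bp
  136→141: 5 bp
  141→142: 1 bp
  142→157: 15 bp
  157→166: 9 bp
  166→175: 9 bp
  175→176: 1 bp
  176→190: 14 bp
  190→198: 8 bp
  198→2 (wrap): 199-198+2 = 3 bp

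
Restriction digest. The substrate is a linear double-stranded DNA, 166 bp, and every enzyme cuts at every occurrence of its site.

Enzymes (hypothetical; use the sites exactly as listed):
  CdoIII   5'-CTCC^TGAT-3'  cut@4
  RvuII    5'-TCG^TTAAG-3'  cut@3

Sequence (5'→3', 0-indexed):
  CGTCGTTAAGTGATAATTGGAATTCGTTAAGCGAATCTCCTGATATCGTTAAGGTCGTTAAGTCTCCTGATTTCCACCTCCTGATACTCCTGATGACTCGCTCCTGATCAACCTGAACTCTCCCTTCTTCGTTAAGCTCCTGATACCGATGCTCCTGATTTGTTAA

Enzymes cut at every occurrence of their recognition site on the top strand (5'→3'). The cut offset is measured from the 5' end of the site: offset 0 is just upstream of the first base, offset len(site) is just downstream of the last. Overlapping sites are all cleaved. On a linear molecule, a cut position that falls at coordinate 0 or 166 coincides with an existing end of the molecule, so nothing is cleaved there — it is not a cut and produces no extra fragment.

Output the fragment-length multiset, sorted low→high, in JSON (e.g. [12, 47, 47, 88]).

Per-enzyme occurrences:
  CdoIII (CTCCTGAT, off=4): starts [36, 63, 77, 86, 100, 136, 151] → cuts [40, 67, 81, 90, 104, 140, 155]
  RvuII (TCGTTAAG, off=3): starts [2, 23, 45, 54, 128] → cuts [5, 26, 48, 57, 131]

Pooled cuts: [5, 26, 40, 48, 57, 67, 81, 90, 104, 131, 140, 155]

Fragment lengths:
  [0,5): 5 bp
  [5,26): 21 bp
  [26,40): 14 bp
  [40,48): 8 bp
  [48,57): 9 bp
  [57,67): 10 bp
  [67,81): 14 bp
  [81,90): 9 bp
  [90,104): 14 bp
  [104,131): 27 bp
  [131,140): 9 bp
  [140,155): 15 bp
  [155,166): 11 bp

[5,8,9,9,9,10,11,14,14,14,15,21,27]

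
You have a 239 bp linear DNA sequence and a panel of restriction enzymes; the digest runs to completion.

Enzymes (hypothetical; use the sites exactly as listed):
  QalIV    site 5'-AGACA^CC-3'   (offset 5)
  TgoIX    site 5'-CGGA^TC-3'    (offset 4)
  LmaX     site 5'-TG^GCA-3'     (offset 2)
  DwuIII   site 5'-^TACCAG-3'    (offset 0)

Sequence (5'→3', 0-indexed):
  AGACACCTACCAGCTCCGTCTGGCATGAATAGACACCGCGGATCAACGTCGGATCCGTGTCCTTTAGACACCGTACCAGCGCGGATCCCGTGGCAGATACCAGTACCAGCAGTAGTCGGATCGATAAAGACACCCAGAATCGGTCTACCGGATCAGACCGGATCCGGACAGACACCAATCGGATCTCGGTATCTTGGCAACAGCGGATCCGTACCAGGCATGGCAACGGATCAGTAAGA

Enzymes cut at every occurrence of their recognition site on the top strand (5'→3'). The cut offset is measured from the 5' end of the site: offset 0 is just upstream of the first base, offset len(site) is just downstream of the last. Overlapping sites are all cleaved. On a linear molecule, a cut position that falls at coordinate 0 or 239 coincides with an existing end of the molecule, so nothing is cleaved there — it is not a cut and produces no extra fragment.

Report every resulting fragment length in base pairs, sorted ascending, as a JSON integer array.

[2,3,4,5,5,6,7,7,8,9,9,10,11,11,11,12,12,12,13,13,15,17,17,20]

Per-enzyme occurrences:
  QalIV AGACACC/5: at [0, 30, 65, 127, 169] ⇒ [5, 35, 70, 132, 174]
  TgoIX CGGATC/4: at [38, 49, 81, 116, 148, 158, 179, 203, 226] ⇒ [42, 53, 85, 120, 152, 162, 183, 207, 230]
  LmaX TGGCA/2: at [20, 90, 194, 220] ⇒ [22, 92, 196, 222]
  DwuIII TACCAG/0: at [7, 73, 97, 103, 211] ⇒ [7, 73, 97, 103, 211]

All cut coordinates (distinct, sorted): [5, 7, 22, 35, 42, 53, 70, 73, 85, 92, 97, 103, 120, 132, 152, 162, 174, 183, 196, 207, 211, 222, 230]

Fragments:
  [0,5): 5 bp
  [5,7): 2 bp
  [7,22): 15 bp
  [22,35): 13 bp
  [35,42): 7 bp
  [42,53): 11 bp
  [53,70): 17 bp
  [70,73): 3 bp
  [73,85): 12 bp
  [85,92): 7 bp
  [92,97): 5 bp
  [97,103): 6 bp
  [103,120): 17 bp
  [120,132): 12 bp
  [132,152): 20 bp
  [152,162): 10 bp
  [162,174): 12 bp
  [174,183): 9 bp
  [183,196): 13 bp
  [196,207): 11 bp
  [207,211): 4 bp
  [211,222): 11 bp
  [222,230): 8 bp
  [230,239): 9 bp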